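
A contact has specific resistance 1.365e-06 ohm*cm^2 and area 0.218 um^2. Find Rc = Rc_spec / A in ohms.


Step 1: Convert area to cm^2: 0.218 um^2 = 2.1800e-09 cm^2
Step 2: Rc = Rc_spec / A = 1.365e-06 / 2.1800e-09
Step 3: Rc = 6.26e+02 ohms

6.26e+02


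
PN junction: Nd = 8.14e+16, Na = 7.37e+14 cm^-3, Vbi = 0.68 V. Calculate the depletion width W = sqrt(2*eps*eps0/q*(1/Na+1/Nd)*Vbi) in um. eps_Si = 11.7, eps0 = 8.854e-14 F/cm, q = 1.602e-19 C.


Step 1: 1/Na + 1/Nd = 1/7.37e+14 + 1/8.14e+16 = 1.36914e-15
Step 2: 2*eps*eps0/q = 2*11.7*8.854e-14/1.602e-19 = 1.293281e+07
Step 3: W^2 = 1.293281e+07 * 1.36914e-15 * 0.68 = 1.20406e-08
Step 4: W = sqrt(1.20406e-08) = 1.097e-04 cm = 1.097 um

1.097


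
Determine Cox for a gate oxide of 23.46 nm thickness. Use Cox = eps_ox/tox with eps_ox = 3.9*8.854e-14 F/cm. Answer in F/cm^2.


Step 1: eps_ox = 3.9 * 8.854e-14 = 3.45306e-13 F/cm
Step 2: tox in cm = 23.46 nm * 1e-7 = 2.3460e-06 cm
Step 3: Cox = 3.45306e-13 / 2.3460e-06 = 1.47e-07 F/cm^2

1.47e-07


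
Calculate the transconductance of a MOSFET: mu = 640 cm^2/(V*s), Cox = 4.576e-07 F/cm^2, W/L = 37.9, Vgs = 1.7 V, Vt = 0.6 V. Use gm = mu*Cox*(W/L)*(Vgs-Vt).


Step 1: Vov = Vgs - Vt = 1.7 - 0.6 = 1.1 V
Step 2: gm = mu * Cox * (W/L) * Vov
Step 3: gm = 640 * 4.576e-07 * 37.9 * 1.1 = 1.22e-02 S

1.22e-02


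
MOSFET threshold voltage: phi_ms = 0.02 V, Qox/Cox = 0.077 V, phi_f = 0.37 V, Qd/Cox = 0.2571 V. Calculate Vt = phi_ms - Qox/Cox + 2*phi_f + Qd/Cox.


Step 1: Vt = phi_ms - Qox/Cox + 2*phi_f + Qd/Cox
Step 2: Vt = 0.02 - 0.077 + 2*0.37 + 0.2571
Step 3: Vt = 0.02 - 0.077 + 0.74 + 0.2571
Step 4: Vt = 0.9401 V

0.9401


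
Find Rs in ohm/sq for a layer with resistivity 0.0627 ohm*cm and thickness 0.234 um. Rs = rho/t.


Step 1: Convert thickness to cm: t = 0.234 um = 2.3400e-05 cm
Step 2: Rs = rho / t = 0.0627 / 2.3400e-05
Step 3: Rs = 2679.5 ohm/sq

2679.5


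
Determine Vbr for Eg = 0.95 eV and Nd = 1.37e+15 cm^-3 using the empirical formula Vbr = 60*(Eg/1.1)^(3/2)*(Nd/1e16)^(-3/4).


Step 1: Eg/1.1 = 0.95/1.1 = 0.863636
Step 2: (Eg/1.1)^1.5 = 0.863636^1.5 = 0.802594
Step 3: (Nd/1e16)^(-0.75) = (0.137)^(-0.75) = 4.440783
Step 4: Vbr = 60 * 0.802594 * 4.440783 = 213.8 V

213.8


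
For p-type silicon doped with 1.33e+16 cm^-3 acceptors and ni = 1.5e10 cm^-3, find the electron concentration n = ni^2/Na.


Step 1: Majority hole concentration p ≈ Na = 1.33e+16 cm^-3
Step 2: n = ni^2 / Na = (1.5e10)^2 / 1.33e+16
Step 3: n = 1.69e+04 cm^-3

1.69e+04


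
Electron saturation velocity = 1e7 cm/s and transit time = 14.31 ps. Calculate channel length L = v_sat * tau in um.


Step 1: tau in seconds = 14.31 ps * 1e-12 = 1.4310e-11 s
Step 2: L = v_sat * tau = 1e7 * 1.4310e-11 = 1.4310e-04 cm
Step 3: L in um = 1.4310e-04 * 1e4 = 1.431 um

1.431


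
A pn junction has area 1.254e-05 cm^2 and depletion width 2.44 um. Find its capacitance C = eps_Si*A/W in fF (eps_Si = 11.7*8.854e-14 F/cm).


Step 1: eps_Si = 11.7 * 8.854e-14 = 1.035918e-12 F/cm
Step 2: W in cm = 2.44 * 1e-4 = 2.44e-04 cm
Step 3: C = 1.035918e-12 * 1.254e-05 / 2.44e-04 = 5.323939e-14 F
Step 4: C = 53.24 fF

53.24


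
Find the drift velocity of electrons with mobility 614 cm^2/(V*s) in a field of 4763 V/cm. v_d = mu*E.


Step 1: v_d = mu * E
Step 2: v_d = 614 * 4763 = 2924482
Step 3: v_d = 2.92e+06 cm/s

2.92e+06


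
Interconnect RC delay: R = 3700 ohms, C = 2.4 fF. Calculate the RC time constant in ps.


Step 1: tau = R * C
Step 2: tau = 3700 * 2.4 fF = 3700 * 2.4e-15 F
Step 3: tau = 8.88e-12 s = 8.88 ps

8.88


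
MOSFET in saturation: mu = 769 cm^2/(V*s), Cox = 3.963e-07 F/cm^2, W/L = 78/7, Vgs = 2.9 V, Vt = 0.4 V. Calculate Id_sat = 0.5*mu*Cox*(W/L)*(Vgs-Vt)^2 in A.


Step 1: Overdrive voltage Vov = Vgs - Vt = 2.9 - 0.4 = 2.5 V
Step 2: W/L = 78/7 = 11.1429
Step 3: Id = 0.5 * 769 * 3.963e-07 * 11.1429 * 2.5^2
Step 4: Id = 1.06e-02 A

1.06e-02


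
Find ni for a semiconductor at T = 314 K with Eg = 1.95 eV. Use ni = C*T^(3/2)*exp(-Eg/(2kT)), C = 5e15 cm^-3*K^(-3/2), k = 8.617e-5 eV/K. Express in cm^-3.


Step 1: Compute kT = 8.617e-5 * 314 = 0.02705738 eV
Step 2: Exponent = -Eg/(2kT) = -1.95/(2*0.02705738) = -36.03453
Step 3: T^(3/2) = 314^1.5 = 5564.09
Step 4: ni = 5e15 * 5564.09 * exp(-36.03453) = 6.23e+03 cm^-3

6.23e+03


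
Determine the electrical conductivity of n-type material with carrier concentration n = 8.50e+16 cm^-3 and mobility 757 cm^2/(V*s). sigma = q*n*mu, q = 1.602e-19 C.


Step 1: sigma = q * n * mu
Step 2: sigma = 1.602e-19 * 8.50e+16 * 757
Step 3: sigma = 1.031e+01 S/cm

1.031e+01


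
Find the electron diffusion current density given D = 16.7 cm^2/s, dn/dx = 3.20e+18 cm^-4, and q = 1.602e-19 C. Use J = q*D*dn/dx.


Step 1: J = q * D * (dn/dx)
Step 2: J = 1.602e-19 * 16.7 * 3.20e+18
Step 3: J = 8.56e+00 A/cm^2

8.56e+00


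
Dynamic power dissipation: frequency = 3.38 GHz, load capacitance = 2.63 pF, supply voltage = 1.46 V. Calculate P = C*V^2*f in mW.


Step 1: V^2 = 1.46^2 = 2.1316 V^2
Step 2: P = C*V^2*f = 2.63e-12 F * 2.1316 * 3.38e9 Hz
Step 3: P = 1.894864504e-02 W
Step 4: P = 18.949 mW

18.949


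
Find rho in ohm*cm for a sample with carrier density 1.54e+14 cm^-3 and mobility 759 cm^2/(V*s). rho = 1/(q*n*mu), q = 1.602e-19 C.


Step 1: sigma = q * n * mu = 1.602e-19 * 1.54e+14 * 759 = 1.87251e-02 S/cm
Step 2: rho = 1 / sigma = 1 / 1.87251e-02 = 53.4 ohm*cm

53.4


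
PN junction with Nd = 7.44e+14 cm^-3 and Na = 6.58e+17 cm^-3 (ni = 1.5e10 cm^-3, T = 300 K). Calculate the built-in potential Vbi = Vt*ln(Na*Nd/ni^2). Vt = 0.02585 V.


Step 1: Compute Na*Nd/ni^2 = 6.58e+17 * 7.44e+14 / (1.5e10)^2 = 2.1758e+12
Step 2: ln(2.1758e+12) = 28.4084
Step 3: Vbi = 0.02585 * 28.4084 = 0.734 V

0.734


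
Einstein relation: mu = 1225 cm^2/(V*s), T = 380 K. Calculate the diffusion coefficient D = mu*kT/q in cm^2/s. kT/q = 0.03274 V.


Step 1: D = mu * (kT/q)
Step 2: D = 1225 * 0.03274
Step 3: D = 40.11 cm^2/s

40.11


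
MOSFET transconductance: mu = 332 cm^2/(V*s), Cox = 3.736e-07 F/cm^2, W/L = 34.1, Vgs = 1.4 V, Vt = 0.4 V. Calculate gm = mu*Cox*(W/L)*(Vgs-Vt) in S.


Step 1: Vov = Vgs - Vt = 1.4 - 0.4 = 1.0 V
Step 2: gm = mu * Cox * (W/L) * Vov
Step 3: gm = 332 * 3.736e-07 * 34.1 * 1.0 = 4.23e-03 S

4.23e-03


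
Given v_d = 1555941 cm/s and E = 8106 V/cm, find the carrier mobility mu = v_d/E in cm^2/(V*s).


Step 1: mu = v_d / E
Step 2: mu = 1555941 / 8106
Step 3: mu = 191.95 cm^2/(V*s)

191.95


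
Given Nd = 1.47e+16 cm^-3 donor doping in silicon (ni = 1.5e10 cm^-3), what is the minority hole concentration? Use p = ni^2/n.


Step 1: Since Nd >> ni, n ≈ Nd = 1.47e+16 cm^-3
Step 2: p = ni^2 / n = (1.5e10)^2 / 1.47e+16
Step 3: p = 2.25e20 / 1.47e+16 = 1.53e+04 cm^-3

1.53e+04


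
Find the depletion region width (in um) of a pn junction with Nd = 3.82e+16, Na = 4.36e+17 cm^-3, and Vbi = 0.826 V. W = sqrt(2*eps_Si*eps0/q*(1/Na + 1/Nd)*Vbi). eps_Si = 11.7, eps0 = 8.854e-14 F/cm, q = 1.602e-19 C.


Step 1: 1/Na + 1/Nd = 1/4.36e+17 + 1/3.82e+16 = 2.84716e-17
Step 2: 2*eps*eps0/q = 2*11.7*8.854e-14/1.602e-19 = 1.293281e+07
Step 3: W^2 = 1.293281e+07 * 2.84716e-17 * 0.826 = 3.04148e-10
Step 4: W = sqrt(3.04148e-10) = 1.744e-05 cm = 0.1744 um

0.1744


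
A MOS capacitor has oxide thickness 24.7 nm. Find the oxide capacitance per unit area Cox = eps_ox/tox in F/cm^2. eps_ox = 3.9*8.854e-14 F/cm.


Step 1: eps_ox = 3.9 * 8.854e-14 = 3.45306e-13 F/cm
Step 2: tox in cm = 24.7 nm * 1e-7 = 2.4700e-06 cm
Step 3: Cox = 3.45306e-13 / 2.4700e-06 = 1.40e-07 F/cm^2

1.40e-07


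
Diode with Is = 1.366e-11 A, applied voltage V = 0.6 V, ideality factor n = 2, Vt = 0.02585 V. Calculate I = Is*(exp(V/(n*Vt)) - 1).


Step 1: V/(n*Vt) = 0.6/(2*0.02585) = 11.6054
Step 2: exp(11.6054) = 1.0969e+05
Step 3: I = 1.366e-11 * (1.0969e+05 - 1) = 1.50e-06 A

1.50e-06


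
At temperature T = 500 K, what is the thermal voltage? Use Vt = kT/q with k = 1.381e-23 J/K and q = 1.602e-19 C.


Step 1: kT = 1.381e-23 * 500 = 6.905e-21 J
Step 2: Vt = kT/q = 6.905e-21 / 1.602e-19
Step 3: Vt = 0.0431 V

0.0431


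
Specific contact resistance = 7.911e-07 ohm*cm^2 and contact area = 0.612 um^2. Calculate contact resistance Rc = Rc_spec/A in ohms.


Step 1: Convert area to cm^2: 0.612 um^2 = 6.1200e-09 cm^2
Step 2: Rc = Rc_spec / A = 7.911e-07 / 6.1200e-09
Step 3: Rc = 1.29e+02 ohms

1.29e+02


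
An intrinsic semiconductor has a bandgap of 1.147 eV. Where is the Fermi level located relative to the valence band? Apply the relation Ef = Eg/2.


Step 1: For an intrinsic semiconductor, the Fermi level sits at midgap.
Step 2: Ef = Eg / 2 = 1.147 / 2 = 0.5735 eV

0.5735


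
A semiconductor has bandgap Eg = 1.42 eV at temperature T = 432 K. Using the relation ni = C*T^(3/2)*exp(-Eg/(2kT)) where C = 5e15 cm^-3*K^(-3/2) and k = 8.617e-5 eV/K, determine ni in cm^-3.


Step 1: Compute kT = 8.617e-5 * 432 = 0.03722544 eV
Step 2: Exponent = -Eg/(2kT) = -1.42/(2*0.03722544) = -19.07298
Step 3: T^(3/2) = 432^1.5 = 8978.95
Step 4: ni = 5e15 * 8978.95 * exp(-19.07298) = 2.34e+11 cm^-3

2.34e+11


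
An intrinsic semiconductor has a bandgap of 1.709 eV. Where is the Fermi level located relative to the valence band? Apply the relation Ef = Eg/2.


Step 1: For an intrinsic semiconductor, the Fermi level sits at midgap.
Step 2: Ef = Eg / 2 = 1.709 / 2 = 0.8545 eV

0.8545


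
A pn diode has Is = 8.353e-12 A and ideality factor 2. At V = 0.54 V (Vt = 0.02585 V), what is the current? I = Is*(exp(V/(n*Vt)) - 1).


Step 1: V/(n*Vt) = 0.54/(2*0.02585) = 10.4449
Step 2: exp(10.4449) = 3.4369e+04
Step 3: I = 8.353e-12 * (3.4369e+04 - 1) = 2.87e-07 A

2.87e-07


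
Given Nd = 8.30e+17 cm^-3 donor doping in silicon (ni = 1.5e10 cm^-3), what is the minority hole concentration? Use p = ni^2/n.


Step 1: Since Nd >> ni, n ≈ Nd = 8.30e+17 cm^-3
Step 2: p = ni^2 / n = (1.5e10)^2 / 8.30e+17
Step 3: p = 2.25e20 / 8.30e+17 = 2.71e+02 cm^-3

2.71e+02


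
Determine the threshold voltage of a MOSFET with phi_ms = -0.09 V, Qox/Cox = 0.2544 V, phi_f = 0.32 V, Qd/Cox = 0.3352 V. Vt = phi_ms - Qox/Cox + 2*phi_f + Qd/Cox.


Step 1: Vt = phi_ms - Qox/Cox + 2*phi_f + Qd/Cox
Step 2: Vt = -0.09 - 0.2544 + 2*0.32 + 0.3352
Step 3: Vt = -0.09 - 0.2544 + 0.64 + 0.3352
Step 4: Vt = 0.6308 V

0.6308


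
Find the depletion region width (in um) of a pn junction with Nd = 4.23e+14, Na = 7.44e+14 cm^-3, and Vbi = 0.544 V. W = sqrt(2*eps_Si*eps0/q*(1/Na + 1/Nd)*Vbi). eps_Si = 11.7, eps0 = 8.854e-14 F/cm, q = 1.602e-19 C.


Step 1: 1/Na + 1/Nd = 1/7.44e+14 + 1/4.23e+14 = 3.70815e-15
Step 2: 2*eps*eps0/q = 2*11.7*8.854e-14/1.602e-19 = 1.293281e+07
Step 3: W^2 = 1.293281e+07 * 3.70815e-15 * 0.544 = 2.60885e-08
Step 4: W = sqrt(2.60885e-08) = 1.615e-04 cm = 1.615 um

1.615


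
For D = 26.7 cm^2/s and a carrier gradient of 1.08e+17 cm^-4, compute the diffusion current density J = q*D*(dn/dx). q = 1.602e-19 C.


Step 1: J = q * D * (dn/dx)
Step 2: J = 1.602e-19 * 26.7 * 1.08e+17
Step 3: J = 4.62e-01 A/cm^2

4.62e-01


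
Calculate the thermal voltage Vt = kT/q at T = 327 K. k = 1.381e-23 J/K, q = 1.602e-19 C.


Step 1: kT = 1.381e-23 * 327 = 4.51587e-21 J
Step 2: Vt = kT/q = 4.51587e-21 / 1.602e-19
Step 3: Vt = 0.02819 V

0.02819


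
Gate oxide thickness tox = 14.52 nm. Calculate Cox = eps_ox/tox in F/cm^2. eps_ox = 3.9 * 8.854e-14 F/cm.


Step 1: eps_ox = 3.9 * 8.854e-14 = 3.45306e-13 F/cm
Step 2: tox in cm = 14.52 nm * 1e-7 = 1.4520e-06 cm
Step 3: Cox = 3.45306e-13 / 1.4520e-06 = 2.38e-07 F/cm^2

2.38e-07


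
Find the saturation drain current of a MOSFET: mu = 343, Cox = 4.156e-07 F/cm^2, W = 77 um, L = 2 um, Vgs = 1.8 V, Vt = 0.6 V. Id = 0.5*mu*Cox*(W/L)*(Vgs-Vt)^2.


Step 1: Overdrive voltage Vov = Vgs - Vt = 1.8 - 0.6 = 1.2 V
Step 2: W/L = 77/2 = 38.5
Step 3: Id = 0.5 * 343 * 4.156e-07 * 38.5 * 1.2^2
Step 4: Id = 3.95e-03 A

3.95e-03


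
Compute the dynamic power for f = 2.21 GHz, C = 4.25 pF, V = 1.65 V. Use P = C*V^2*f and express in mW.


Step 1: V^2 = 1.65^2 = 2.7225 V^2
Step 2: P = C*V^2*f = 4.25e-12 F * 2.7225 * 2.21e9 Hz
Step 3: P = 2.557108125e-02 W
Step 4: P = 25.571 mW

25.571


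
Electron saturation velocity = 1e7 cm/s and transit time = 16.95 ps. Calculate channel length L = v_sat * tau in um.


Step 1: tau in seconds = 16.95 ps * 1e-12 = 1.6950e-11 s
Step 2: L = v_sat * tau = 1e7 * 1.6950e-11 = 1.6950e-04 cm
Step 3: L in um = 1.6950e-04 * 1e4 = 1.695 um

1.695


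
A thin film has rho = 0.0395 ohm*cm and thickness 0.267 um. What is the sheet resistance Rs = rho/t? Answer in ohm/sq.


Step 1: Convert thickness to cm: t = 0.267 um = 2.6700e-05 cm
Step 2: Rs = rho / t = 0.0395 / 2.6700e-05
Step 3: Rs = 1479.4 ohm/sq

1479.4


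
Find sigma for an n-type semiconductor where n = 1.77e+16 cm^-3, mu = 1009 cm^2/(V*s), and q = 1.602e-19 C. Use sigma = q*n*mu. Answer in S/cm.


Step 1: sigma = q * n * mu
Step 2: sigma = 1.602e-19 * 1.77e+16 * 1009
Step 3: sigma = 2.861e+00 S/cm

2.861e+00


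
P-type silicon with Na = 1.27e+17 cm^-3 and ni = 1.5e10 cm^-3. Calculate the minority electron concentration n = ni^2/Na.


Step 1: Majority hole concentration p ≈ Na = 1.27e+17 cm^-3
Step 2: n = ni^2 / Na = (1.5e10)^2 / 1.27e+17
Step 3: n = 1.77e+03 cm^-3

1.77e+03


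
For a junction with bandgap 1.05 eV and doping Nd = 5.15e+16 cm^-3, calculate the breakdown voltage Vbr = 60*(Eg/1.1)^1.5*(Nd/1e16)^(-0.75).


Step 1: Eg/1.1 = 1.05/1.1 = 0.954545
Step 2: (Eg/1.1)^1.5 = 0.954545^1.5 = 0.932598
Step 3: (Nd/1e16)^(-0.75) = (5.15)^(-0.75) = 0.292513
Step 4: Vbr = 60 * 0.932598 * 0.292513 = 16.4 V

16.4


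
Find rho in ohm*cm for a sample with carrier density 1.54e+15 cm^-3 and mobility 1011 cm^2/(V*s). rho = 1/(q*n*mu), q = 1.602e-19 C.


Step 1: sigma = q * n * mu = 1.602e-19 * 1.54e+15 * 1011 = 2.49422e-01 S/cm
Step 2: rho = 1 / sigma = 1 / 2.49422e-01 = 4.009 ohm*cm

4.009


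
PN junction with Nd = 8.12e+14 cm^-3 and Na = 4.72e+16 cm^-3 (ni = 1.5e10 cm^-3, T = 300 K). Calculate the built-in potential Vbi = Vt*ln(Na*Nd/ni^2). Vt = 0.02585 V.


Step 1: Compute Na*Nd/ni^2 = 4.72e+16 * 8.12e+14 / (1.5e10)^2 = 1.7034e+11
Step 2: ln(1.7034e+11) = 25.8611
Step 3: Vbi = 0.02585 * 25.8611 = 0.669 V

0.669


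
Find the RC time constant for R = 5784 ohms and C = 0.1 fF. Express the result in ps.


Step 1: tau = R * C
Step 2: tau = 5784 * 0.1 fF = 5784 * 1.0e-16 F
Step 3: tau = 5.784e-13 s = 0.5784 ps

0.5784


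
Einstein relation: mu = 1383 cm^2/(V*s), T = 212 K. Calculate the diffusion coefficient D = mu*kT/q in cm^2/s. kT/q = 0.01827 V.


Step 1: D = mu * (kT/q)
Step 2: D = 1383 * 0.01827
Step 3: D = 25.27 cm^2/s

25.27


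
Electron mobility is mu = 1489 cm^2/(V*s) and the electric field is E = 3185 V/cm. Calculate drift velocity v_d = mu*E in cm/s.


Step 1: v_d = mu * E
Step 2: v_d = 1489 * 3185 = 4742465
Step 3: v_d = 4.74e+06 cm/s

4.74e+06


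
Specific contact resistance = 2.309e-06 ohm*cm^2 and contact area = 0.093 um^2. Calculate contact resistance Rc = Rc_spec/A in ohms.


Step 1: Convert area to cm^2: 0.093 um^2 = 9.3000e-10 cm^2
Step 2: Rc = Rc_spec / A = 2.309e-06 / 9.3000e-10
Step 3: Rc = 2.48e+03 ohms

2.48e+03


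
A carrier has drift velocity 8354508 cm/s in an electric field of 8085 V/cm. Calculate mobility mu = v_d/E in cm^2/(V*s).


Step 1: mu = v_d / E
Step 2: mu = 8354508 / 8085
Step 3: mu = 1033.33 cm^2/(V*s)

1033.33


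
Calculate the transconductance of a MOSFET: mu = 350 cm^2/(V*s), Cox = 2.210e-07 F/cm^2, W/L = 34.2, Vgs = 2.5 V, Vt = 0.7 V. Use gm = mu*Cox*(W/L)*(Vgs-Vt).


Step 1: Vov = Vgs - Vt = 2.5 - 0.7 = 1.8 V
Step 2: gm = mu * Cox * (W/L) * Vov
Step 3: gm = 350 * 2.210e-07 * 34.2 * 1.8 = 4.76e-03 S

4.76e-03


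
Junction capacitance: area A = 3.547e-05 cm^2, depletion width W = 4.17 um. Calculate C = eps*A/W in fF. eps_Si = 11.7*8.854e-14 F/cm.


Step 1: eps_Si = 11.7 * 8.854e-14 = 1.035918e-12 F/cm
Step 2: W in cm = 4.17 * 1e-4 = 4.17e-04 cm
Step 3: C = 1.035918e-12 * 3.547e-05 / 4.17e-04 = 8.811514e-14 F
Step 4: C = 88.12 fF

88.12


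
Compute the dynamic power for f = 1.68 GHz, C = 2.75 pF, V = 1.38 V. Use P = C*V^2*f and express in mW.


Step 1: V^2 = 1.38^2 = 1.9044 V^2
Step 2: P = C*V^2*f = 2.75e-12 F * 1.9044 * 1.68e9 Hz
Step 3: P = 8.798328e-03 W
Step 4: P = 8.798 mW

8.798


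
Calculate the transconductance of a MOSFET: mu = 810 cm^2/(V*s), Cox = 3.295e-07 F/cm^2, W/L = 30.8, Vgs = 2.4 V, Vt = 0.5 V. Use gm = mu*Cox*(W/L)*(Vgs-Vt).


Step 1: Vov = Vgs - Vt = 2.4 - 0.5 = 1.9 V
Step 2: gm = mu * Cox * (W/L) * Vov
Step 3: gm = 810 * 3.295e-07 * 30.8 * 1.9 = 1.56e-02 S

1.56e-02


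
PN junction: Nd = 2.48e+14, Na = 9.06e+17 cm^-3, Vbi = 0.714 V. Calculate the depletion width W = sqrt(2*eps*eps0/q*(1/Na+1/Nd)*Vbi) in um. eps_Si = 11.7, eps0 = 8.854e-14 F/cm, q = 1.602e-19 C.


Step 1: 1/Na + 1/Nd = 1/9.06e+17 + 1/2.48e+14 = 4.03336e-15
Step 2: 2*eps*eps0/q = 2*11.7*8.854e-14/1.602e-19 = 1.293281e+07
Step 3: W^2 = 1.293281e+07 * 4.03336e-15 * 0.714 = 3.72442e-08
Step 4: W = sqrt(3.72442e-08) = 1.930e-04 cm = 1.93 um

1.93


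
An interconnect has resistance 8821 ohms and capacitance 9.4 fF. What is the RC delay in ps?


Step 1: tau = R * C
Step 2: tau = 8821 * 9.4 fF = 8821 * 9.4e-15 F
Step 3: tau = 8.29174e-11 s = 82.9174 ps

82.9174


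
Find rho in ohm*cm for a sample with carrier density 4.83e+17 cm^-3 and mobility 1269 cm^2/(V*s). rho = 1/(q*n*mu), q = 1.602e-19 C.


Step 1: sigma = q * n * mu = 1.602e-19 * 4.83e+17 * 1269 = 9.81909e+01 S/cm
Step 2: rho = 1 / sigma = 1 / 9.81909e+01 = 0.01018 ohm*cm

0.01018


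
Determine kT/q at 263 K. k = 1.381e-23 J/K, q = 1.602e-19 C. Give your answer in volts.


Step 1: kT = 1.381e-23 * 263 = 3.63203e-21 J
Step 2: Vt = kT/q = 3.63203e-21 / 1.602e-19
Step 3: Vt = 0.02267 V

0.02267


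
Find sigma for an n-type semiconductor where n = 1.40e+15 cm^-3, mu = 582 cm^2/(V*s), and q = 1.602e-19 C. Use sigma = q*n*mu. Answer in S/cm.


Step 1: sigma = q * n * mu
Step 2: sigma = 1.602e-19 * 1.40e+15 * 582
Step 3: sigma = 1.305e-01 S/cm

1.305e-01


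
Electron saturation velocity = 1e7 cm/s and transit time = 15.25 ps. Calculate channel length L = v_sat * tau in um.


Step 1: tau in seconds = 15.25 ps * 1e-12 = 1.5250e-11 s
Step 2: L = v_sat * tau = 1e7 * 1.5250e-11 = 1.5250e-04 cm
Step 3: L in um = 1.5250e-04 * 1e4 = 1.525 um

1.525


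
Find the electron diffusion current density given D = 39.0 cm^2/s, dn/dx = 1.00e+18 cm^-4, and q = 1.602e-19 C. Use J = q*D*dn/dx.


Step 1: J = q * D * (dn/dx)
Step 2: J = 1.602e-19 * 39.0 * 1.00e+18
Step 3: J = 6.25e+00 A/cm^2

6.25e+00


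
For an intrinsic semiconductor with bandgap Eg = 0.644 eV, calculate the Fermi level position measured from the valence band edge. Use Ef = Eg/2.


Step 1: For an intrinsic semiconductor, the Fermi level sits at midgap.
Step 2: Ef = Eg / 2 = 0.644 / 2 = 0.322 eV

0.322


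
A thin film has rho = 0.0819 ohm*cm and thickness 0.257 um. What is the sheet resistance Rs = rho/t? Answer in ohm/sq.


Step 1: Convert thickness to cm: t = 0.257 um = 2.5700e-05 cm
Step 2: Rs = rho / t = 0.0819 / 2.5700e-05
Step 3: Rs = 3186.8 ohm/sq

3186.8


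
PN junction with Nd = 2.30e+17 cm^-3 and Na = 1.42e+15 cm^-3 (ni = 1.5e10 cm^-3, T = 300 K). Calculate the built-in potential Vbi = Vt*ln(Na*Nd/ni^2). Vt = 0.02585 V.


Step 1: Compute Na*Nd/ni^2 = 1.42e+15 * 2.30e+17 / (1.5e10)^2 = 1.4516e+12
Step 2: ln(1.4516e+12) = 28.0037
Step 3: Vbi = 0.02585 * 28.0037 = 0.724 V

0.724


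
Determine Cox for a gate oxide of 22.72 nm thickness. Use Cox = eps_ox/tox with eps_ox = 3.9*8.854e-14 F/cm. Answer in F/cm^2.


Step 1: eps_ox = 3.9 * 8.854e-14 = 3.45306e-13 F/cm
Step 2: tox in cm = 22.72 nm * 1e-7 = 2.2720e-06 cm
Step 3: Cox = 3.45306e-13 / 2.2720e-06 = 1.52e-07 F/cm^2

1.52e-07


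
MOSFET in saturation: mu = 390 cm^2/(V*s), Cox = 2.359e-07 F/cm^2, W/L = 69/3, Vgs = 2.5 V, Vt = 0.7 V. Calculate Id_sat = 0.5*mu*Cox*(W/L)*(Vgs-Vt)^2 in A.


Step 1: Overdrive voltage Vov = Vgs - Vt = 2.5 - 0.7 = 1.8 V
Step 2: W/L = 69/3 = 23
Step 3: Id = 0.5 * 390 * 2.359e-07 * 23 * 1.8^2
Step 4: Id = 3.43e-03 A

3.43e-03


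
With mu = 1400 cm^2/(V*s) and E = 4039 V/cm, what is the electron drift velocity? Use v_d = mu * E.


Step 1: v_d = mu * E
Step 2: v_d = 1400 * 4039 = 5654600
Step 3: v_d = 5.65e+06 cm/s

5.65e+06


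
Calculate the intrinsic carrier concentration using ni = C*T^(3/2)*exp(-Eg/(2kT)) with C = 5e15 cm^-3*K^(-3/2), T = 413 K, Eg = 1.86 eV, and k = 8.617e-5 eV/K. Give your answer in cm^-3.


Step 1: Compute kT = 8.617e-5 * 413 = 0.03558821 eV
Step 2: Exponent = -Eg/(2kT) = -1.86/(2*0.03558821) = -26.13225
Step 3: T^(3/2) = 413^1.5 = 8393.15
Step 4: ni = 5e15 * 8393.15 * exp(-26.13225) = 1.88e+08 cm^-3

1.88e+08


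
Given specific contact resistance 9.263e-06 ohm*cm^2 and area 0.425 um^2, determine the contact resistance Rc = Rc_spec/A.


Step 1: Convert area to cm^2: 0.425 um^2 = 4.2500e-09 cm^2
Step 2: Rc = Rc_spec / A = 9.263e-06 / 4.2500e-09
Step 3: Rc = 2.18e+03 ohms

2.18e+03


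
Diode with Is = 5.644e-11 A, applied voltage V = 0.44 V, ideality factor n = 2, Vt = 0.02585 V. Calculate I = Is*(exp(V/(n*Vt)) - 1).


Step 1: V/(n*Vt) = 0.44/(2*0.02585) = 8.5106
Step 2: exp(8.5106) = 4.9671e+03
Step 3: I = 5.644e-11 * (4.9671e+03 - 1) = 2.80e-07 A

2.80e-07


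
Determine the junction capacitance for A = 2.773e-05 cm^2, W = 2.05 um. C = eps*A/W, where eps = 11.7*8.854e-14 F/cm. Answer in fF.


Step 1: eps_Si = 11.7 * 8.854e-14 = 1.035918e-12 F/cm
Step 2: W in cm = 2.05 * 1e-4 = 2.05e-04 cm
Step 3: C = 1.035918e-12 * 2.773e-05 / 2.05e-04 = 1.401269e-13 F
Step 4: C = 140.13 fF

140.13


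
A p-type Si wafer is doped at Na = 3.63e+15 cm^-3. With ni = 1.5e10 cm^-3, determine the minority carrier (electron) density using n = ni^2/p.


Step 1: Majority hole concentration p ≈ Na = 3.63e+15 cm^-3
Step 2: n = ni^2 / Na = (1.5e10)^2 / 3.63e+15
Step 3: n = 6.20e+04 cm^-3

6.20e+04


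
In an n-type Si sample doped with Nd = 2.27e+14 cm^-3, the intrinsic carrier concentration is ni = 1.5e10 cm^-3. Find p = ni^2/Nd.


Step 1: Since Nd >> ni, n ≈ Nd = 2.27e+14 cm^-3
Step 2: p = ni^2 / n = (1.5e10)^2 / 2.27e+14
Step 3: p = 2.25e20 / 2.27e+14 = 9.91e+05 cm^-3

9.91e+05


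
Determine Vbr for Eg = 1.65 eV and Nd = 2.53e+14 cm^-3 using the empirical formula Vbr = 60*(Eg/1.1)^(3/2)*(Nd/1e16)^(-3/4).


Step 1: Eg/1.1 = 1.65/1.1 = 1.500000
Step 2: (Eg/1.1)^1.5 = 1.500000^1.5 = 1.837117
Step 3: (Nd/1e16)^(-0.75) = (0.0253)^(-0.75) = 15.763753
Step 4: Vbr = 60 * 1.837117 * 15.763753 = 1737.6 V

1737.6


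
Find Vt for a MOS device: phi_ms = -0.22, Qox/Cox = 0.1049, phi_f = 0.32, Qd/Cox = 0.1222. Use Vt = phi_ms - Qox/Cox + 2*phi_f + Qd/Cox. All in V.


Step 1: Vt = phi_ms - Qox/Cox + 2*phi_f + Qd/Cox
Step 2: Vt = -0.22 - 0.1049 + 2*0.32 + 0.1222
Step 3: Vt = -0.22 - 0.1049 + 0.64 + 0.1222
Step 4: Vt = 0.4373 V

0.4373


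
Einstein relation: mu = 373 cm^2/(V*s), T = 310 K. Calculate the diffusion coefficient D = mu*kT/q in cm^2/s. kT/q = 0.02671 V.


Step 1: D = mu * (kT/q)
Step 2: D = 373 * 0.02671
Step 3: D = 9.96 cm^2/s

9.96


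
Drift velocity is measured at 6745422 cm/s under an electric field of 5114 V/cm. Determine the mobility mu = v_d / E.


Step 1: mu = v_d / E
Step 2: mu = 6745422 / 5114
Step 3: mu = 1319.01 cm^2/(V*s)

1319.01


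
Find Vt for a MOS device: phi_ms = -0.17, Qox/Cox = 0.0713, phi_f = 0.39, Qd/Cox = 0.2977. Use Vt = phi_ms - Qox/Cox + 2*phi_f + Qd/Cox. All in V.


Step 1: Vt = phi_ms - Qox/Cox + 2*phi_f + Qd/Cox
Step 2: Vt = -0.17 - 0.0713 + 2*0.39 + 0.2977
Step 3: Vt = -0.17 - 0.0713 + 0.78 + 0.2977
Step 4: Vt = 0.8364 V

0.8364


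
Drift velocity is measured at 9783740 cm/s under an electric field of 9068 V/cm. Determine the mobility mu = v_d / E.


Step 1: mu = v_d / E
Step 2: mu = 9783740 / 9068
Step 3: mu = 1078.93 cm^2/(V*s)

1078.93


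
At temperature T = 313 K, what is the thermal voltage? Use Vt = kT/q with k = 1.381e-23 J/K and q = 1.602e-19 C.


Step 1: kT = 1.381e-23 * 313 = 4.32253e-21 J
Step 2: Vt = kT/q = 4.32253e-21 / 1.602e-19
Step 3: Vt = 0.02698 V

0.02698


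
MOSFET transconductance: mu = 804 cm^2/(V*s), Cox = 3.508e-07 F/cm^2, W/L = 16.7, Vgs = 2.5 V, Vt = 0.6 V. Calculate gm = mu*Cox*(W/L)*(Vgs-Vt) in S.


Step 1: Vov = Vgs - Vt = 2.5 - 0.6 = 1.9 V
Step 2: gm = mu * Cox * (W/L) * Vov
Step 3: gm = 804 * 3.508e-07 * 16.7 * 1.9 = 8.95e-03 S

8.95e-03


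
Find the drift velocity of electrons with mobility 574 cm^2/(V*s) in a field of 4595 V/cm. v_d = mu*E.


Step 1: v_d = mu * E
Step 2: v_d = 574 * 4595 = 2637530
Step 3: v_d = 2.64e+06 cm/s

2.64e+06


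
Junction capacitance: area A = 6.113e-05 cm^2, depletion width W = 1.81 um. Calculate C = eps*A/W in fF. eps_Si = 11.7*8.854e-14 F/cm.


Step 1: eps_Si = 11.7 * 8.854e-14 = 1.035918e-12 F/cm
Step 2: W in cm = 1.81 * 1e-4 = 1.81e-04 cm
Step 3: C = 1.035918e-12 * 6.113e-05 / 1.81e-04 = 3.498656e-13 F
Step 4: C = 349.87 fF

349.87


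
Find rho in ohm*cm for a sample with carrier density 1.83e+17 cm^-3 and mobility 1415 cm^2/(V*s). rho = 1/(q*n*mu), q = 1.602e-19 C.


Step 1: sigma = q * n * mu = 1.602e-19 * 1.83e+17 * 1415 = 4.14830e+01 S/cm
Step 2: rho = 1 / sigma = 1 / 4.14830e+01 = 0.02411 ohm*cm

0.02411


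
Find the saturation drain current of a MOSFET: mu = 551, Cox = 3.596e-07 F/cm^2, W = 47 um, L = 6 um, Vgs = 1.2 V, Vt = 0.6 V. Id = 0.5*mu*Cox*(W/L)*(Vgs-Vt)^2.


Step 1: Overdrive voltage Vov = Vgs - Vt = 1.2 - 0.6 = 0.6 V
Step 2: W/L = 47/6 = 7.83333
Step 3: Id = 0.5 * 551 * 3.596e-07 * 7.83333 * 0.6^2
Step 4: Id = 2.79e-04 A

2.79e-04


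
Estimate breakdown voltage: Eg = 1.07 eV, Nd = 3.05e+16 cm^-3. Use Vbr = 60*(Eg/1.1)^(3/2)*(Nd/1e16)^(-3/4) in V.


Step 1: Eg/1.1 = 1.07/1.1 = 0.972727
Step 2: (Eg/1.1)^1.5 = 0.972727^1.5 = 0.959371
Step 3: (Nd/1e16)^(-0.75) = (3.05)^(-0.75) = 0.433286
Step 4: Vbr = 60 * 0.959371 * 0.433286 = 24.9 V

24.9


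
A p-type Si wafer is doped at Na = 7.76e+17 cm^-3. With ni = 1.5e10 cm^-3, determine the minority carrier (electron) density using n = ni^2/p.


Step 1: Majority hole concentration p ≈ Na = 7.76e+17 cm^-3
Step 2: n = ni^2 / Na = (1.5e10)^2 / 7.76e+17
Step 3: n = 2.90e+02 cm^-3

2.90e+02


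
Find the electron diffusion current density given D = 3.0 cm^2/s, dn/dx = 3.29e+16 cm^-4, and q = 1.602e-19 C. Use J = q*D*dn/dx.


Step 1: J = q * D * (dn/dx)
Step 2: J = 1.602e-19 * 3.0 * 3.29e+16
Step 3: J = 1.58e-02 A/cm^2

1.58e-02


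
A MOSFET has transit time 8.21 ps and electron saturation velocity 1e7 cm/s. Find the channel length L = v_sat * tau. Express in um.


Step 1: tau in seconds = 8.21 ps * 1e-12 = 8.2100e-12 s
Step 2: L = v_sat * tau = 1e7 * 8.2100e-12 = 8.2100e-05 cm
Step 3: L in um = 8.2100e-05 * 1e4 = 0.821 um

0.821


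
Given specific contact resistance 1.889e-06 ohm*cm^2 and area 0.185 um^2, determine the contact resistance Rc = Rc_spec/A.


Step 1: Convert area to cm^2: 0.185 um^2 = 1.8500e-09 cm^2
Step 2: Rc = Rc_spec / A = 1.889e-06 / 1.8500e-09
Step 3: Rc = 1.02e+03 ohms

1.02e+03


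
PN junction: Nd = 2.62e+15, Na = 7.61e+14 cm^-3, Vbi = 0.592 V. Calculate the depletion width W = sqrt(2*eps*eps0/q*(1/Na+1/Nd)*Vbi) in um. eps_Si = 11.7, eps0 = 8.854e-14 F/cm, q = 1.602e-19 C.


Step 1: 1/Na + 1/Nd = 1/7.61e+14 + 1/2.62e+15 = 1.69574e-15
Step 2: 2*eps*eps0/q = 2*11.7*8.854e-14/1.602e-19 = 1.293281e+07
Step 3: W^2 = 1.293281e+07 * 1.69574e-15 * 0.592 = 1.29830e-08
Step 4: W = sqrt(1.29830e-08) = 1.139e-04 cm = 1.139 um

1.139


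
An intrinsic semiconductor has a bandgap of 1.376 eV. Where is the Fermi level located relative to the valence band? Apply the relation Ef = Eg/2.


Step 1: For an intrinsic semiconductor, the Fermi level sits at midgap.
Step 2: Ef = Eg / 2 = 1.376 / 2 = 0.688 eV

0.688


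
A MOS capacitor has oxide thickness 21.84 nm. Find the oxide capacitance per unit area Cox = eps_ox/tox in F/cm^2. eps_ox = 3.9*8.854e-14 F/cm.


Step 1: eps_ox = 3.9 * 8.854e-14 = 3.45306e-13 F/cm
Step 2: tox in cm = 21.84 nm * 1e-7 = 2.1840e-06 cm
Step 3: Cox = 3.45306e-13 / 2.1840e-06 = 1.58e-07 F/cm^2

1.58e-07


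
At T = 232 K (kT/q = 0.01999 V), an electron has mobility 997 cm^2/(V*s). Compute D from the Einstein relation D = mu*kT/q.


Step 1: D = mu * (kT/q)
Step 2: D = 997 * 0.01999
Step 3: D = 19.93 cm^2/s

19.93


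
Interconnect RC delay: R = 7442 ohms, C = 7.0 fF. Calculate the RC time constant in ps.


Step 1: tau = R * C
Step 2: tau = 7442 * 7.0 fF = 7442 * 7.0e-15 F
Step 3: tau = 5.2094e-11 s = 52.094 ps

52.094


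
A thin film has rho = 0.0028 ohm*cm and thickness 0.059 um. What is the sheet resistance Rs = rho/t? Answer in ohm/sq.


Step 1: Convert thickness to cm: t = 0.059 um = 5.9000e-06 cm
Step 2: Rs = rho / t = 0.0028 / 5.9000e-06
Step 3: Rs = 474.6 ohm/sq

474.6


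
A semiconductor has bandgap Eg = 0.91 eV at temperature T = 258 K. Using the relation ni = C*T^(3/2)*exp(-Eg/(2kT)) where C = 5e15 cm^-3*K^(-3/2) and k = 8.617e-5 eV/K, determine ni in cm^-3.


Step 1: Compute kT = 8.617e-5 * 258 = 0.02223186 eV
Step 2: Exponent = -Eg/(2kT) = -0.91/(2*0.02223186) = -20.46612
Step 3: T^(3/2) = 258^1.5 = 4144.09
Step 4: ni = 5e15 * 4144.09 * exp(-20.46612) = 2.68e+10 cm^-3

2.68e+10


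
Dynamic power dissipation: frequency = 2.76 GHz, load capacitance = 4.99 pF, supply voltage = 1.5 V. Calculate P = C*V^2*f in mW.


Step 1: V^2 = 1.5^2 = 2.25 V^2
Step 2: P = C*V^2*f = 4.99e-12 F * 2.25 * 2.76e9 Hz
Step 3: P = 3.09879e-02 W
Step 4: P = 30.988 mW

30.988


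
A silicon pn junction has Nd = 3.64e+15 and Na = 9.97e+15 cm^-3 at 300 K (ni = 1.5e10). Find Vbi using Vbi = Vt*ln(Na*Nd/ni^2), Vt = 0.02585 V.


Step 1: Compute Na*Nd/ni^2 = 9.97e+15 * 3.64e+15 / (1.5e10)^2 = 1.6129e+11
Step 2: ln(1.6129e+11) = 25.8065
Step 3: Vbi = 0.02585 * 25.8065 = 0.667 V

0.667


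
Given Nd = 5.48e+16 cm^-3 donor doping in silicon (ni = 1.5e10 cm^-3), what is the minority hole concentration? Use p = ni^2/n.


Step 1: Since Nd >> ni, n ≈ Nd = 5.48e+16 cm^-3
Step 2: p = ni^2 / n = (1.5e10)^2 / 5.48e+16
Step 3: p = 2.25e20 / 5.48e+16 = 4.11e+03 cm^-3

4.11e+03


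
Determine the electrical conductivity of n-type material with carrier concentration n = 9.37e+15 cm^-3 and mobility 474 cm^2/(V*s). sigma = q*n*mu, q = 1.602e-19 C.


Step 1: sigma = q * n * mu
Step 2: sigma = 1.602e-19 * 9.37e+15 * 474
Step 3: sigma = 7.115e-01 S/cm

7.115e-01


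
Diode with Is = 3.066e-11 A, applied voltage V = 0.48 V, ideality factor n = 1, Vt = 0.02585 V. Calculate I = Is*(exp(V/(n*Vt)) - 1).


Step 1: V/(n*Vt) = 0.48/(1*0.02585) = 18.5687
Step 2: exp(18.5687) = 1.1595e+08
Step 3: I = 3.066e-11 * (1.1595e+08 - 1) = 3.56e-03 A

3.56e-03


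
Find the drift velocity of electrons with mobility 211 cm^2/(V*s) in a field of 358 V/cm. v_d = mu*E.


Step 1: v_d = mu * E
Step 2: v_d = 211 * 358 = 75538
Step 3: v_d = 7.55e+04 cm/s

7.55e+04


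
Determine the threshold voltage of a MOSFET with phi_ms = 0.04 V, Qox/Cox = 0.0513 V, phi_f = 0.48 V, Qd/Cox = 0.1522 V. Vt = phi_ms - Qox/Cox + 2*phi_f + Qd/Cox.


Step 1: Vt = phi_ms - Qox/Cox + 2*phi_f + Qd/Cox
Step 2: Vt = 0.04 - 0.0513 + 2*0.48 + 0.1522
Step 3: Vt = 0.04 - 0.0513 + 0.96 + 0.1522
Step 4: Vt = 1.1009 V

1.1009


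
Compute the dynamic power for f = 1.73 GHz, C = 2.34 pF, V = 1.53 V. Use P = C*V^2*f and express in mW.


Step 1: V^2 = 1.53^2 = 2.3409 V^2
Step 2: P = C*V^2*f = 2.34e-12 F * 2.3409 * 1.73e9 Hz
Step 3: P = 9.47643138e-03 W
Step 4: P = 9.476 mW

9.476


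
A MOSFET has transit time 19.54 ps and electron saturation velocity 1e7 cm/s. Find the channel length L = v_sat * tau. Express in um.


Step 1: tau in seconds = 19.54 ps * 1e-12 = 1.9540e-11 s
Step 2: L = v_sat * tau = 1e7 * 1.9540e-11 = 1.9540e-04 cm
Step 3: L in um = 1.9540e-04 * 1e4 = 1.954 um

1.954


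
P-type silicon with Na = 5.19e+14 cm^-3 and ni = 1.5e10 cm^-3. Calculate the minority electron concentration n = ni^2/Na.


Step 1: Majority hole concentration p ≈ Na = 5.19e+14 cm^-3
Step 2: n = ni^2 / Na = (1.5e10)^2 / 5.19e+14
Step 3: n = 4.34e+05 cm^-3

4.34e+05


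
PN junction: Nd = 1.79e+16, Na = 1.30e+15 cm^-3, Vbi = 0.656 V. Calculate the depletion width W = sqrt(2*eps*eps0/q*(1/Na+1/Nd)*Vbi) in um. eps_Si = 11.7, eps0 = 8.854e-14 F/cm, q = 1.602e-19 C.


Step 1: 1/Na + 1/Nd = 1/1.30e+15 + 1/1.79e+16 = 8.25097e-16
Step 2: 2*eps*eps0/q = 2*11.7*8.854e-14/1.602e-19 = 1.293281e+07
Step 3: W^2 = 1.293281e+07 * 8.25097e-16 * 0.656 = 7.00006e-09
Step 4: W = sqrt(7.00006e-09) = 8.367e-05 cm = 0.8367 um

0.8367


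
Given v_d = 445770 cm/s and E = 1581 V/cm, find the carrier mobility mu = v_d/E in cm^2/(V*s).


Step 1: mu = v_d / E
Step 2: mu = 445770 / 1581
Step 3: mu = 281.95 cm^2/(V*s)

281.95


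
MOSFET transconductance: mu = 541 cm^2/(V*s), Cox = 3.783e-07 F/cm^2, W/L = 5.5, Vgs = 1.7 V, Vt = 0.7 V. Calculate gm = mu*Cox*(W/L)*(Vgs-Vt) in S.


Step 1: Vov = Vgs - Vt = 1.7 - 0.7 = 1.0 V
Step 2: gm = mu * Cox * (W/L) * Vov
Step 3: gm = 541 * 3.783e-07 * 5.5 * 1.0 = 1.13e-03 S

1.13e-03


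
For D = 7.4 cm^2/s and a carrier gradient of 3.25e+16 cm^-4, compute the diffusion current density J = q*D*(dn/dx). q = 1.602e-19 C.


Step 1: J = q * D * (dn/dx)
Step 2: J = 1.602e-19 * 7.4 * 3.25e+16
Step 3: J = 3.85e-02 A/cm^2

3.85e-02


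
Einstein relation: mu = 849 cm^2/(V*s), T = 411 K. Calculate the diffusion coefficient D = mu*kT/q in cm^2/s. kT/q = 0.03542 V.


Step 1: D = mu * (kT/q)
Step 2: D = 849 * 0.03542
Step 3: D = 30.07 cm^2/s

30.07


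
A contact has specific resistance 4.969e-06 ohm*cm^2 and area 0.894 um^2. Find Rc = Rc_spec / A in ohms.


Step 1: Convert area to cm^2: 0.894 um^2 = 8.9400e-09 cm^2
Step 2: Rc = Rc_spec / A = 4.969e-06 / 8.9400e-09
Step 3: Rc = 5.56e+02 ohms

5.56e+02


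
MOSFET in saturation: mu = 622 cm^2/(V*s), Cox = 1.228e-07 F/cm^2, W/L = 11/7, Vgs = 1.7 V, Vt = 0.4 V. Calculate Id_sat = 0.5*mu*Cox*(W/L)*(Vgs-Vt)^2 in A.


Step 1: Overdrive voltage Vov = Vgs - Vt = 1.7 - 0.4 = 1.3 V
Step 2: W/L = 11/7 = 1.57143
Step 3: Id = 0.5 * 622 * 1.228e-07 * 1.57143 * 1.3^2
Step 4: Id = 1.01e-04 A

1.01e-04


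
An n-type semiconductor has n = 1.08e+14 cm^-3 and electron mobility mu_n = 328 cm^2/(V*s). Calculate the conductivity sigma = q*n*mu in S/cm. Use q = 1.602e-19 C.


Step 1: sigma = q * n * mu
Step 2: sigma = 1.602e-19 * 1.08e+14 * 328
Step 3: sigma = 5.675e-03 S/cm

5.675e-03


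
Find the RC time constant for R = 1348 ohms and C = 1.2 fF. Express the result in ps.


Step 1: tau = R * C
Step 2: tau = 1348 * 1.2 fF = 1348 * 1.2e-15 F
Step 3: tau = 1.6176e-12 s = 1.6176 ps

1.6176


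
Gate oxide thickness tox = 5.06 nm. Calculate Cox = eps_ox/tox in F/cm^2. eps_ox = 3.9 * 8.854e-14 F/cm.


Step 1: eps_ox = 3.9 * 8.854e-14 = 3.45306e-13 F/cm
Step 2: tox in cm = 5.06 nm * 1e-7 = 5.0600e-07 cm
Step 3: Cox = 3.45306e-13 / 5.0600e-07 = 6.82e-07 F/cm^2

6.82e-07


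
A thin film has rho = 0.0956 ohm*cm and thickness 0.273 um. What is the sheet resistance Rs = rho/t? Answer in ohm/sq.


Step 1: Convert thickness to cm: t = 0.273 um = 2.7300e-05 cm
Step 2: Rs = rho / t = 0.0956 / 2.7300e-05
Step 3: Rs = 3501.8 ohm/sq

3501.8


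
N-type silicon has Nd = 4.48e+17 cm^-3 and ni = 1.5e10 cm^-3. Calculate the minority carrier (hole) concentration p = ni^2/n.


Step 1: Since Nd >> ni, n ≈ Nd = 4.48e+17 cm^-3
Step 2: p = ni^2 / n = (1.5e10)^2 / 4.48e+17
Step 3: p = 2.25e20 / 4.48e+17 = 5.02e+02 cm^-3

5.02e+02


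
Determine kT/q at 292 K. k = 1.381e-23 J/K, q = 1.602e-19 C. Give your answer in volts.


Step 1: kT = 1.381e-23 * 292 = 4.03252e-21 J
Step 2: Vt = kT/q = 4.03252e-21 / 1.602e-19
Step 3: Vt = 0.02517 V

0.02517


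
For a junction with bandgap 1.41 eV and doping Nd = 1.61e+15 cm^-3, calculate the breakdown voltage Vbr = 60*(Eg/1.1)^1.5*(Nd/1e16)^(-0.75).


Step 1: Eg/1.1 = 1.41/1.1 = 1.281818
Step 2: (Eg/1.1)^1.5 = 1.281818^1.5 = 1.451241
Step 3: (Nd/1e16)^(-0.75) = (0.161)^(-0.75) = 3.934419
Step 4: Vbr = 60 * 1.451241 * 3.934419 = 342.6 V

342.6


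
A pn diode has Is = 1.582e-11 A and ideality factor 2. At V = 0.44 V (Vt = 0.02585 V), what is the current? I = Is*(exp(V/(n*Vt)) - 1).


Step 1: V/(n*Vt) = 0.44/(2*0.02585) = 8.5106
Step 2: exp(8.5106) = 4.9671e+03
Step 3: I = 1.582e-11 * (4.9671e+03 - 1) = 7.86e-08 A

7.86e-08


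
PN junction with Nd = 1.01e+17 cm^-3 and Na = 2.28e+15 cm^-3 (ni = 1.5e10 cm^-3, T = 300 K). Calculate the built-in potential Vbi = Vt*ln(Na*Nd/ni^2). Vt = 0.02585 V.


Step 1: Compute Na*Nd/ni^2 = 2.28e+15 * 1.01e+17 / (1.5e10)^2 = 1.0235e+12
Step 2: ln(1.0235e+12) = 27.6542
Step 3: Vbi = 0.02585 * 27.6542 = 0.715 V

0.715


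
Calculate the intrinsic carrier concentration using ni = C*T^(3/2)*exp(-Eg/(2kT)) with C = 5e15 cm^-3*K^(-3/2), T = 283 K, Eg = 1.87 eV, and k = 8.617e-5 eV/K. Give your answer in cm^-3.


Step 1: Compute kT = 8.617e-5 * 283 = 0.02438611 eV
Step 2: Exponent = -Eg/(2kT) = -1.87/(2*0.02438611) = -38.34150
Step 3: T^(3/2) = 283^1.5 = 4760.80
Step 4: ni = 5e15 * 4760.80 * exp(-38.34150) = 5.31e+02 cm^-3

5.31e+02


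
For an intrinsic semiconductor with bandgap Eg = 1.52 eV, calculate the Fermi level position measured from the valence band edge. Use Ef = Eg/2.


Step 1: For an intrinsic semiconductor, the Fermi level sits at midgap.
Step 2: Ef = Eg / 2 = 1.52 / 2 = 0.76 eV

0.76


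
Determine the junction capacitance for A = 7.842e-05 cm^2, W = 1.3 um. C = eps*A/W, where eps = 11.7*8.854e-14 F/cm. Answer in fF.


Step 1: eps_Si = 11.7 * 8.854e-14 = 1.035918e-12 F/cm
Step 2: W in cm = 1.3 * 1e-4 = 1.30e-04 cm
Step 3: C = 1.035918e-12 * 7.842e-05 / 1.30e-04 = 6.248976e-13 F
Step 4: C = 624.9 fF

624.9


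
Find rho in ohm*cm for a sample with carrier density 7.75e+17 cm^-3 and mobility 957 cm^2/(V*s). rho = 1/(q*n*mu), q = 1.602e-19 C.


Step 1: sigma = q * n * mu = 1.602e-19 * 7.75e+17 * 957 = 1.18816e+02 S/cm
Step 2: rho = 1 / sigma = 1 / 1.18816e+02 = 0.008416 ohm*cm

0.008416


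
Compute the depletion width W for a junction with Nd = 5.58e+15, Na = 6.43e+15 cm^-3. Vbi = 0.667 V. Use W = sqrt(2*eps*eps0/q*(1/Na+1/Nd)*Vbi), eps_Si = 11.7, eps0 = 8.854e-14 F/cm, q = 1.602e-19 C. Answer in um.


Step 1: 1/Na + 1/Nd = 1/6.43e+15 + 1/5.58e+15 = 3.34732e-16
Step 2: 2*eps*eps0/q = 2*11.7*8.854e-14/1.602e-19 = 1.293281e+07
Step 3: W^2 = 1.293281e+07 * 3.34732e-16 * 0.667 = 2.88746e-09
Step 4: W = sqrt(2.88746e-09) = 5.374e-05 cm = 0.5374 um

0.5374


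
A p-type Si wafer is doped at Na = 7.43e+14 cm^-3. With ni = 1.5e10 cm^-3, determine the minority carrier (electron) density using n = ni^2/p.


Step 1: Majority hole concentration p ≈ Na = 7.43e+14 cm^-3
Step 2: n = ni^2 / Na = (1.5e10)^2 / 7.43e+14
Step 3: n = 3.03e+05 cm^-3

3.03e+05


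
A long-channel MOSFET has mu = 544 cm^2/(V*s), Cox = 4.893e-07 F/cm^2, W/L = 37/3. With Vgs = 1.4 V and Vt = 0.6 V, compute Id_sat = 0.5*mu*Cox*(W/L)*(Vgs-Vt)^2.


Step 1: Overdrive voltage Vov = Vgs - Vt = 1.4 - 0.6 = 0.8 V
Step 2: W/L = 37/3 = 12.3333
Step 3: Id = 0.5 * 544 * 4.893e-07 * 12.3333 * 0.8^2
Step 4: Id = 1.05e-03 A

1.05e-03


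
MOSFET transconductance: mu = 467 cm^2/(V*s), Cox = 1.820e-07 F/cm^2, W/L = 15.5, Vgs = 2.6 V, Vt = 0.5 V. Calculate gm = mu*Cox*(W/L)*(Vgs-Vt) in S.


Step 1: Vov = Vgs - Vt = 2.6 - 0.5 = 2.1 V
Step 2: gm = mu * Cox * (W/L) * Vov
Step 3: gm = 467 * 1.820e-07 * 15.5 * 2.1 = 2.77e-03 S

2.77e-03


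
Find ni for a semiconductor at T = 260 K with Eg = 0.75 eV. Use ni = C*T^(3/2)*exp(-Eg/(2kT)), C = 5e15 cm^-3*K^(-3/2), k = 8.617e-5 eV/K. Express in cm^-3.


Step 1: Compute kT = 8.617e-5 * 260 = 0.0224042 eV
Step 2: Exponent = -Eg/(2kT) = -0.75/(2*0.0224042) = -16.73793
Step 3: T^(3/2) = 260^1.5 = 4192.37
Step 4: ni = 5e15 * 4192.37 * exp(-16.73793) = 1.13e+12 cm^-3

1.13e+12
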